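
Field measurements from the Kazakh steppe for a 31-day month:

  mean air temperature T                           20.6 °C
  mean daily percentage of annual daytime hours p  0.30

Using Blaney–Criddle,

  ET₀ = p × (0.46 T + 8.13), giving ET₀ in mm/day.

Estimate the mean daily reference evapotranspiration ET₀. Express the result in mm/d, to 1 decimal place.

5.3 mm/d

ET₀ = 0.30 × (0.46 × 20.6 + 8.13) = 0.30 × 17.606 = 5.2818 mm/d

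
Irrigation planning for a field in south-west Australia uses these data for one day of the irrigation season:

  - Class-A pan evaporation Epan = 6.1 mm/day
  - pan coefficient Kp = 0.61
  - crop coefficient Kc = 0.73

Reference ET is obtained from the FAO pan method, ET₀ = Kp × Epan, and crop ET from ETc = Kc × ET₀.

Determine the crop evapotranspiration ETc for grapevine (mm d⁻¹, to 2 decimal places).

2.72 mm d⁻¹

ET₀ = 0.61 × 6.1 = 3.7210 mm/d
ETc = Kc × ET₀ = 0.73 × 3.7210 = 2.7163 mm/d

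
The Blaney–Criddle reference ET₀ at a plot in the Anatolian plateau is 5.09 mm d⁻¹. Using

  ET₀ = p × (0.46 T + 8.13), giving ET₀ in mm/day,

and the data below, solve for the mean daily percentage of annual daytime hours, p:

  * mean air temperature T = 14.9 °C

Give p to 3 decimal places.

p = ET₀ / (0.46 T + 8.13) = 5.09 / (0.46 × 14.9 + 8.13) = 5.09 / 14.984 = 0.3397

0.340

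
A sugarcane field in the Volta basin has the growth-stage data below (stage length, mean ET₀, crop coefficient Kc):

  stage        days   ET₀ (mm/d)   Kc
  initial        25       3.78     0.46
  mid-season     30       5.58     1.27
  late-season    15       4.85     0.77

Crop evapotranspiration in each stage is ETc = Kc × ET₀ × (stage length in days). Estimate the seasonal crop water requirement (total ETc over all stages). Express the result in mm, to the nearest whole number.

312 mm

initial: 0.46 × 3.78 × 25 = 43.47 mm
mid-season: 1.27 × 5.58 × 30 = 212.60 mm
late-season: 0.77 × 4.85 × 15 = 56.02 mm
Seasonal total = 312.09 mm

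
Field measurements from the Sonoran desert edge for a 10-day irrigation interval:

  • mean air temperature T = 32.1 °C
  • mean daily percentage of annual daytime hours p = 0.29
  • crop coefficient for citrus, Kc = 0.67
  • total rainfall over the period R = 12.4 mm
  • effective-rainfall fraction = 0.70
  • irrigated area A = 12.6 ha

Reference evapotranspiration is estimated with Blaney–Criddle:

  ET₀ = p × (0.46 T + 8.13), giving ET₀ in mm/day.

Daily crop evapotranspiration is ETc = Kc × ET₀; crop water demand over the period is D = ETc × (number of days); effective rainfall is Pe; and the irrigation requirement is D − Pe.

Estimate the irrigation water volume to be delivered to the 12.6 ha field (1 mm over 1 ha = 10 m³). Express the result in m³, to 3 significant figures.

4510 m³

ET₀ = 0.29 × (0.46 × 32.1 + 8.13) = 0.29 × 22.896 = 6.6398 mm/d
ETc = Kc × ET₀ = 0.67 × 6.6398 = 4.4487 mm/d
Crop demand D = ETc × 10 d = 4.4487 × 10 = 44.487 mm
Pe = 0.70 × 12.4 = 8.680 mm
D − Pe = 44.487 − 8.680 = 35.807 mm
Volume = 35.807 mm × 12.6 ha × 10 = 4511.7 m³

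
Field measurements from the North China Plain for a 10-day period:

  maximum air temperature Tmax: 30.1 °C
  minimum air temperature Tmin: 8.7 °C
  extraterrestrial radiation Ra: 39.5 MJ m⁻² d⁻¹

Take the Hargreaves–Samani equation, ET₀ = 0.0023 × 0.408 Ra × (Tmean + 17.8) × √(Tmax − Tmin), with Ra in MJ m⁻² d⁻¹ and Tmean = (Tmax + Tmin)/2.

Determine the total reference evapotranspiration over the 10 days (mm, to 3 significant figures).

63.8 mm

Tmean = (30.1 + 8.7)/2 = 19.40 °C
0.408 Ra = 0.408 × 39.5 = 16.1160 mm/d equivalent
ET₀ = 0.0023 × 16.1160 × (19.40 + 17.8) × √21.4 = 0.0023 × 16.1160 × 37.20 × 4.6260 = 6.3787 mm/d
Over 10 days: 6.3787 × 10 = 63.787 mm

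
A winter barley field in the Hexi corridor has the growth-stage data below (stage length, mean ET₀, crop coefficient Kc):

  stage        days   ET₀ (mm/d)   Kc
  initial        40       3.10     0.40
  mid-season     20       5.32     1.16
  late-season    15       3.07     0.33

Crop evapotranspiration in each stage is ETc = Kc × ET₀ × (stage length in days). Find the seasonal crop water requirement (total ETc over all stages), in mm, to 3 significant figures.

initial: 0.40 × 3.10 × 40 = 49.60 mm
mid-season: 1.16 × 5.32 × 20 = 123.42 mm
late-season: 0.33 × 3.07 × 15 = 15.20 mm
Seasonal total = 188.22 mm

188 mm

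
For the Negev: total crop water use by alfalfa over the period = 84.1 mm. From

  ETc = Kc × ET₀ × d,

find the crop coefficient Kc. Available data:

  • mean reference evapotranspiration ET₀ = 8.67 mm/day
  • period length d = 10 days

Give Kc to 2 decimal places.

ETc = Kc × ET₀ × d  ⇒  Kc = ETc / (ET₀ × d)
Kc = 84.1 / (8.67 × 10) = 84.1 / 86.70 = 0.9700

0.97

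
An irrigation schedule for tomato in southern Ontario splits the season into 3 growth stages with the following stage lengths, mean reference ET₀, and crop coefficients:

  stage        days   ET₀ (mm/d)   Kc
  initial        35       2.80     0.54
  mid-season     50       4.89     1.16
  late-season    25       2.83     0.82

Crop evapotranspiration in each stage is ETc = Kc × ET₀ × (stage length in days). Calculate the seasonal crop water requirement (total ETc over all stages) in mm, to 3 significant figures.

initial: 0.54 × 2.80 × 35 = 52.92 mm
mid-season: 1.16 × 4.89 × 50 = 283.62 mm
late-season: 0.82 × 2.83 × 25 = 58.02 mm
Seasonal total = 394.56 mm

395 mm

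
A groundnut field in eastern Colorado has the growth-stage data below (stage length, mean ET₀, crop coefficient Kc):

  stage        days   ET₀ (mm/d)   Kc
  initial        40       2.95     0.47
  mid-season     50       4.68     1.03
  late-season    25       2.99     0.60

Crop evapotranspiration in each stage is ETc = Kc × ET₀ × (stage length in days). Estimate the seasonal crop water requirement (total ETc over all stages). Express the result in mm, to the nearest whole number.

341 mm

initial: 0.47 × 2.95 × 40 = 55.46 mm
mid-season: 1.03 × 4.68 × 50 = 241.02 mm
late-season: 0.60 × 2.99 × 25 = 44.85 mm
Seasonal total = 341.33 mm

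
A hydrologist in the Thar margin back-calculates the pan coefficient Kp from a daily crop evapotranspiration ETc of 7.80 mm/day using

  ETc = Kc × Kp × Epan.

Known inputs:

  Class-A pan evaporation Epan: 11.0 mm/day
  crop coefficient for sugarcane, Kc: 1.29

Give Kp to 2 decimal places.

ETc = Kc × Kp × Epan  ⇒  Kp = ETc / (Kc × Epan)
Kp = 7.80 / (1.29 × 11.0) = 7.80 / 14.190 = 0.5497

0.55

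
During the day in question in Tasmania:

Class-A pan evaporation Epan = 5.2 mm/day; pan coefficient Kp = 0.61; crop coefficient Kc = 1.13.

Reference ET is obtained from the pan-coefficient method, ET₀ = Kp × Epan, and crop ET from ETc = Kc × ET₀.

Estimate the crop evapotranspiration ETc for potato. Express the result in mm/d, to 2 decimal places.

ET₀ = 0.61 × 5.2 = 3.1720 mm/d
ETc = Kc × ET₀ = 1.13 × 3.1720 = 3.5844 mm/d

3.58 mm/d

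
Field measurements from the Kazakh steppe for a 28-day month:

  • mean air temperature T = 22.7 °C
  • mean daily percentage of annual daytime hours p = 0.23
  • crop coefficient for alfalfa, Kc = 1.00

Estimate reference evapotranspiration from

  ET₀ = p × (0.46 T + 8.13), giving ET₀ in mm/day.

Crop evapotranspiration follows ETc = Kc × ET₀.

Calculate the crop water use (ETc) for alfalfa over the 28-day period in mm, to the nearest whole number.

120 mm

ET₀ = 0.23 × (0.46 × 22.7 + 8.13) = 0.23 × 18.572 = 4.2716 mm/d
ETc = Kc × ET₀ = 1.00 × 4.2716 = 4.2716 mm/d
Over 28 days: 4.2716 × 28 = 119.605 mm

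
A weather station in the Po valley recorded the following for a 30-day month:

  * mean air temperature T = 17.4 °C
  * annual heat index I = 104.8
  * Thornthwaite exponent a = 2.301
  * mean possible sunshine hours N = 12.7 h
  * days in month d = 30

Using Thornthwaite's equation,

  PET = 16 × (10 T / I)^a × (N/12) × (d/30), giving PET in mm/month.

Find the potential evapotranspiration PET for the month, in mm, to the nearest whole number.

54 mm

10T/I = 10 × 17.4 / 104.8 = 1.6603
(10T/I)^a = 1.6603^2.301 = 3.2111
Uncorrected PET = 16 × 3.2111 = 51.378 mm
Correction = (N/12)(d/30) = (12.7/12)(30/30) = 1.0583
PET = 51.378 × 1.0583 = 54.373 mm/month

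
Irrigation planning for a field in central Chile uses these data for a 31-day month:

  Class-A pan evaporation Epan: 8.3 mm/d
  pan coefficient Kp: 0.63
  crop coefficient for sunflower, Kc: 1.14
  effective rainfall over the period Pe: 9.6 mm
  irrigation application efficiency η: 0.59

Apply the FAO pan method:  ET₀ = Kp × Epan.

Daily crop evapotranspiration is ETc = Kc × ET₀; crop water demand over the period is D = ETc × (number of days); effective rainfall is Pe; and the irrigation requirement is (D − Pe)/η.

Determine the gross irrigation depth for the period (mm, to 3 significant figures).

297 mm

ET₀ = 0.63 × 8.3 = 5.2290 mm/d
ETc = Kc × ET₀ = 1.14 × 5.2290 = 5.9611 mm/d
Crop demand D = ETc × 31 d = 5.9611 × 31 = 184.794 mm
D − Pe = 184.794 − 9.6 = 175.194 mm
Gross irrigation = 175.194 / 0.59 = 296.939 mm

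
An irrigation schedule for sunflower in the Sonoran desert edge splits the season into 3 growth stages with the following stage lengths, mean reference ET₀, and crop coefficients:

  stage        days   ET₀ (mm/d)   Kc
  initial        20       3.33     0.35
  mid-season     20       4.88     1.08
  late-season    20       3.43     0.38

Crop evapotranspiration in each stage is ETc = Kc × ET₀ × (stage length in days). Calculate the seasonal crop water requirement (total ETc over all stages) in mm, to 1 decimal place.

154.8 mm

initial: 0.35 × 3.33 × 20 = 23.31 mm
mid-season: 1.08 × 4.88 × 20 = 105.41 mm
late-season: 0.38 × 3.43 × 20 = 26.07 mm
Seasonal total = 154.79 mm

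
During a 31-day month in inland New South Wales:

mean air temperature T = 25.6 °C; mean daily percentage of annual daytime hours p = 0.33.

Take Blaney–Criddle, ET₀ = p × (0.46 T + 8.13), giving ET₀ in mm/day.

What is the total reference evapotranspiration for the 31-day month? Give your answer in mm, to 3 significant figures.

204 mm

ET₀ = 0.33 × (0.46 × 25.6 + 8.13) = 0.33 × 19.906 = 6.5690 mm/d
Monthly total = 6.5690 × 31 = 203.639 mm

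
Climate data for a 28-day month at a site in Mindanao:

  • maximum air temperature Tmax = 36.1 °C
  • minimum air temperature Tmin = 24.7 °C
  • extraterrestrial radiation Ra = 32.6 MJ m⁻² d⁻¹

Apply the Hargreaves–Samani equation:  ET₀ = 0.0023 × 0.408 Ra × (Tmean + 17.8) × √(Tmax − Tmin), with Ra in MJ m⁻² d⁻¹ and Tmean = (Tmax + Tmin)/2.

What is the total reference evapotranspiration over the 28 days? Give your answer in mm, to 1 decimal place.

139.4 mm

Tmean = (36.1 + 24.7)/2 = 30.40 °C
0.408 Ra = 0.408 × 32.6 = 13.3008 mm/d equivalent
ET₀ = 0.0023 × 13.3008 × (30.40 + 17.8) × √11.4 = 0.0023 × 13.3008 × 48.20 × 3.3764 = 4.9786 mm/d
Over 28 days: 4.9786 × 28 = 139.401 mm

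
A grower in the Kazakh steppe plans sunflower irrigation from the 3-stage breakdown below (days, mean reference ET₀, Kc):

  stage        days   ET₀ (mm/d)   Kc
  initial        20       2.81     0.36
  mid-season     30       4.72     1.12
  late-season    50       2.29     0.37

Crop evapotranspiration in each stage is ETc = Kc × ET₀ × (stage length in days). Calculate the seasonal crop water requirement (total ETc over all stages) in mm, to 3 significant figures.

221 mm

initial: 0.36 × 2.81 × 20 = 20.23 mm
mid-season: 1.12 × 4.72 × 30 = 158.59 mm
late-season: 0.37 × 2.29 × 50 = 42.37 mm
Seasonal total = 221.19 mm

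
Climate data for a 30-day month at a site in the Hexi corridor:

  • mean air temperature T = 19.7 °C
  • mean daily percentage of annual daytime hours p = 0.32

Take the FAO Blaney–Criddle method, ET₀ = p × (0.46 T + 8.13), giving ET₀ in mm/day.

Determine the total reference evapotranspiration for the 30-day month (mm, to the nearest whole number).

ET₀ = 0.32 × (0.46 × 19.7 + 8.13) = 0.32 × 17.192 = 5.5014 mm/d
Monthly total = 5.5014 × 30 = 165.042 mm

165 mm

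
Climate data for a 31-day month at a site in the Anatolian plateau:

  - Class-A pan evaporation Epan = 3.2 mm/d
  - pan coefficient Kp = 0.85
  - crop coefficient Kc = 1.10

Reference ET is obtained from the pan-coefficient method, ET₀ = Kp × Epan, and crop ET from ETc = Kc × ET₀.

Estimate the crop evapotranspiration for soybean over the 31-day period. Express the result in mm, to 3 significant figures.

ET₀ = 0.85 × 3.2 = 2.7200 mm/d
ETc = Kc × ET₀ = 1.10 × 2.7200 = 2.9920 mm/d
Over 31 days: 2.9920 × 31 = 92.752 mm

92.8 mm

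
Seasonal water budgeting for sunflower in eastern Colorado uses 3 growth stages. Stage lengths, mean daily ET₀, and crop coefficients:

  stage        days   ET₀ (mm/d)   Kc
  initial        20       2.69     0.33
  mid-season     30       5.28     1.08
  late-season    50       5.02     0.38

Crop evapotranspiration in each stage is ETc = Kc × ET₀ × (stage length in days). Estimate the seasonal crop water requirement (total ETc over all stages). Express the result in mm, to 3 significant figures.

initial: 0.33 × 2.69 × 20 = 17.75 mm
mid-season: 1.08 × 5.28 × 30 = 171.07 mm
late-season: 0.38 × 5.02 × 50 = 95.38 mm
Seasonal total = 284.20 mm

284 mm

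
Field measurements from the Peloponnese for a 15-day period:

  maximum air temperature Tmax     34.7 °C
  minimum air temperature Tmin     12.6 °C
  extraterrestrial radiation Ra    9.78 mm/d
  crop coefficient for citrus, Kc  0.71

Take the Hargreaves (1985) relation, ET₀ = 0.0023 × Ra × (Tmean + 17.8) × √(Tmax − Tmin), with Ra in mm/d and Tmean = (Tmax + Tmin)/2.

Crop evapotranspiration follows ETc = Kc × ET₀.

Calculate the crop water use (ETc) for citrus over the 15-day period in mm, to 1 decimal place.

Tmean = (34.7 + 12.6)/2 = 23.65 °C
ET₀ = 0.0023 × 9.78 × (23.65 + 17.8) × √22.1 = 0.0023 × 9.78 × 41.45 × 4.7011 = 4.3832 mm/d
ETc = Kc × ET₀ = 0.71 × 4.3832 = 3.1121 mm/d
Over 15 days: 3.1121 × 15 = 46.682 mm

46.7 mm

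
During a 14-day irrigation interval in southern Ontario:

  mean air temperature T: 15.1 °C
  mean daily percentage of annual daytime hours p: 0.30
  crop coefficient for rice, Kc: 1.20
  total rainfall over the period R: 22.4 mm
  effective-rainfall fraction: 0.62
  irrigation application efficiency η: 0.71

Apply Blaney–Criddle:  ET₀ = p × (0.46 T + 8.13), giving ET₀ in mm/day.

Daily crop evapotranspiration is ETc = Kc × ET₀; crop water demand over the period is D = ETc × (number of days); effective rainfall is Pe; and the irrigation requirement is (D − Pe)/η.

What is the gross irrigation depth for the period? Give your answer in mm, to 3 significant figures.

87.5 mm

ET₀ = 0.30 × (0.46 × 15.1 + 8.13) = 0.30 × 15.076 = 4.5228 mm/d
ETc = Kc × ET₀ = 1.20 × 4.5228 = 5.4274 mm/d
Crop demand D = ETc × 14 d = 5.4274 × 14 = 75.984 mm
Pe = 0.62 × 22.4 = 13.888 mm
D − Pe = 75.984 − 13.888 = 62.096 mm
Gross irrigation = 62.096 / 0.71 = 87.459 mm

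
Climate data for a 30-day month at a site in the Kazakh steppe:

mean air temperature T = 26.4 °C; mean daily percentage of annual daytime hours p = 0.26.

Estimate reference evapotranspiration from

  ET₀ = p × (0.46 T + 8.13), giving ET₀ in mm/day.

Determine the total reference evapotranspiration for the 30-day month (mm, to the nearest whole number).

ET₀ = 0.26 × (0.46 × 26.4 + 8.13) = 0.26 × 20.274 = 5.2712 mm/d
Monthly total = 5.2712 × 30 = 158.136 mm

158 mm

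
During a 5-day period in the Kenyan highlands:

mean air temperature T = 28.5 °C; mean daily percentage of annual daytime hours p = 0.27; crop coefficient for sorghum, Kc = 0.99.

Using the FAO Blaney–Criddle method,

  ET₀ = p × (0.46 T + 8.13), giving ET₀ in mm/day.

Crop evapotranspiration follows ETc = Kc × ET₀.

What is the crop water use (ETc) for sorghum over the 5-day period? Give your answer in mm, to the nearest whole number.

ET₀ = 0.27 × (0.46 × 28.5 + 8.13) = 0.27 × 21.240 = 5.7348 mm/d
ETc = Kc × ET₀ = 0.99 × 5.7348 = 5.6775 mm/d
Over 5 days: 5.6775 × 5 = 28.388 mm

28 mm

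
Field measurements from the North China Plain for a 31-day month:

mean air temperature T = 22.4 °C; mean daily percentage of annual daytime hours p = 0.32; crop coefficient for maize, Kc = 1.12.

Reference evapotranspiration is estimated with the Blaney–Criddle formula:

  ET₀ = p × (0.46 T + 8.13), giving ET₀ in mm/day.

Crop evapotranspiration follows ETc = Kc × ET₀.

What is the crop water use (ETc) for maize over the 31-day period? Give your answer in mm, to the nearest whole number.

205 mm

ET₀ = 0.32 × (0.46 × 22.4 + 8.13) = 0.32 × 18.434 = 5.8989 mm/d
ETc = Kc × ET₀ = 1.12 × 5.8989 = 6.6068 mm/d
Over 31 days: 6.6068 × 31 = 204.811 mm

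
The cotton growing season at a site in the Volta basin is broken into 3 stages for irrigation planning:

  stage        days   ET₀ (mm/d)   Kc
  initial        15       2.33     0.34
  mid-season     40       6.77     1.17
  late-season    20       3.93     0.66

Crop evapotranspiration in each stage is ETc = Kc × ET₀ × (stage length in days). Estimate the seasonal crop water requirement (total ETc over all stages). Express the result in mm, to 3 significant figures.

initial: 0.34 × 2.33 × 15 = 11.88 mm
mid-season: 1.17 × 6.77 × 40 = 316.84 mm
late-season: 0.66 × 3.93 × 20 = 51.88 mm
Seasonal total = 380.60 mm

381 mm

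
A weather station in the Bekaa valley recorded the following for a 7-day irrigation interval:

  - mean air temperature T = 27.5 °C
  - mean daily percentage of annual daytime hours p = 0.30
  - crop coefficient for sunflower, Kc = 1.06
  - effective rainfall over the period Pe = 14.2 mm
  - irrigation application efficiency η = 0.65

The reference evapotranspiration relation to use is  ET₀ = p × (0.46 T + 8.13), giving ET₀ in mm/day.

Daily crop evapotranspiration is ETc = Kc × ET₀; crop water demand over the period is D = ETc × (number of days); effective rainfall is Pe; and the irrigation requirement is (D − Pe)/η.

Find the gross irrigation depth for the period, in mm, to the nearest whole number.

49 mm

ET₀ = 0.30 × (0.46 × 27.5 + 8.13) = 0.30 × 20.780 = 6.2340 mm/d
ETc = Kc × ET₀ = 1.06 × 6.2340 = 6.6080 mm/d
Crop demand D = ETc × 7 d = 6.6080 × 7 = 46.256 mm
D − Pe = 46.256 − 14.2 = 32.056 mm
Gross irrigation = 32.056 / 0.65 = 49.317 mm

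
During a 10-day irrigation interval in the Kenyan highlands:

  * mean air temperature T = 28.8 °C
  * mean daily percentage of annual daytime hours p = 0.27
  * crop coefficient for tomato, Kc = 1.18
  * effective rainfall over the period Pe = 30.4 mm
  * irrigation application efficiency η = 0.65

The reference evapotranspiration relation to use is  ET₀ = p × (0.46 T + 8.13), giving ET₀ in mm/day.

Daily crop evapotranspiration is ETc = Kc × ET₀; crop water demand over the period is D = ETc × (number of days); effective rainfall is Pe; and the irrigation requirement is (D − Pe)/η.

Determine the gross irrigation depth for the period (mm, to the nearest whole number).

ET₀ = 0.27 × (0.46 × 28.8 + 8.13) = 0.27 × 21.378 = 5.7721 mm/d
ETc = Kc × ET₀ = 1.18 × 5.7721 = 6.8111 mm/d
Crop demand D = ETc × 10 d = 6.8111 × 10 = 68.111 mm
D − Pe = 68.111 − 30.4 = 37.711 mm
Gross irrigation = 37.711 / 0.65 = 58.017 mm

58 mm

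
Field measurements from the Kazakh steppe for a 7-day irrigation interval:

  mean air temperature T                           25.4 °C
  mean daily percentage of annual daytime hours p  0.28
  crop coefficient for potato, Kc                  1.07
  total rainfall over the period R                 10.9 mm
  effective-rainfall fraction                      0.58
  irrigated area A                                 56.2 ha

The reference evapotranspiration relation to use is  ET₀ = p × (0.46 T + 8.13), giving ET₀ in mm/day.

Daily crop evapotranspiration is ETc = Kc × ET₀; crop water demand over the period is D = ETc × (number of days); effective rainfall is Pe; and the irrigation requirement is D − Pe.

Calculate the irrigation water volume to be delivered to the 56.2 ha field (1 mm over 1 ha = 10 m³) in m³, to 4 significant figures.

19800 m³

ET₀ = 0.28 × (0.46 × 25.4 + 8.13) = 0.28 × 19.814 = 5.5479 mm/d
ETc = Kc × ET₀ = 1.07 × 5.5479 = 5.9363 mm/d
Crop demand D = ETc × 7 d = 5.9363 × 7 = 41.554 mm
Pe = 0.58 × 10.9 = 6.322 mm
D − Pe = 41.554 − 6.322 = 35.232 mm
Volume = 35.232 mm × 56.2 ha × 10 = 19800.4 m³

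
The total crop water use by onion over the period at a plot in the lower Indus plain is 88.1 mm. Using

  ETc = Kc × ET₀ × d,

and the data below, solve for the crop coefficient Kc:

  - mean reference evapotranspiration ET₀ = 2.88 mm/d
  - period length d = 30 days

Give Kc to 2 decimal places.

ETc = Kc × ET₀ × d  ⇒  Kc = ETc / (ET₀ × d)
Kc = 88.1 / (2.88 × 30) = 88.1 / 86.40 = 1.0197

1.02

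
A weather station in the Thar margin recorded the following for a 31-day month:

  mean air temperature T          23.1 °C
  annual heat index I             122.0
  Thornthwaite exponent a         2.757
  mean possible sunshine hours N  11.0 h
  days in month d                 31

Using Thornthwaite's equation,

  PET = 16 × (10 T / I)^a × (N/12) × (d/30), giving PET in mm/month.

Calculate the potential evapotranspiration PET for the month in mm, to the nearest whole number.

88 mm

10T/I = 10 × 23.1 / 122.0 = 1.8934
(10T/I)^a = 1.8934^2.757 = 5.8124
Uncorrected PET = 16 × 5.8124 = 92.998 mm
Correction = (N/12)(d/30) = (11.0/12)(31/30) = 0.9472
PET = 92.998 × 0.9472 = 88.088 mm/month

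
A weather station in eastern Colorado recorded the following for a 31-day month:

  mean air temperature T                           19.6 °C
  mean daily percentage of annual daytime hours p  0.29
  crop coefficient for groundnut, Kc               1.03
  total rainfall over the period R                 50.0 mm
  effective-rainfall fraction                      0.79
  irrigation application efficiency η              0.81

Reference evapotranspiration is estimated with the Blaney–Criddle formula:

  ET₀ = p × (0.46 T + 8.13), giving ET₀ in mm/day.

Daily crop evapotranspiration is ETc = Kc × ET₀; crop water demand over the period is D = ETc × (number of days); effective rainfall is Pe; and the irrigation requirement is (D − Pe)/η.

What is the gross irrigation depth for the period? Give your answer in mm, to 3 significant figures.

147 mm

ET₀ = 0.29 × (0.46 × 19.6 + 8.13) = 0.29 × 17.146 = 4.9723 mm/d
ETc = Kc × ET₀ = 1.03 × 4.9723 = 5.1215 mm/d
Crop demand D = ETc × 31 d = 5.1215 × 31 = 158.767 mm
Pe = 0.79 × 50.0 = 39.500 mm
D − Pe = 158.767 − 39.500 = 119.267 mm
Gross irrigation = 119.267 / 0.81 = 147.243 mm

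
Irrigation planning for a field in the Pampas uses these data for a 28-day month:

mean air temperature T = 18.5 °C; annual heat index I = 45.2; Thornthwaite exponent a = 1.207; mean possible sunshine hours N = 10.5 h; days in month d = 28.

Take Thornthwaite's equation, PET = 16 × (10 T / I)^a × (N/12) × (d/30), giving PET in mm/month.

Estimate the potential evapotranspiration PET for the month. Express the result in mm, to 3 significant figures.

10T/I = 10 × 18.5 / 45.2 = 4.0929
(10T/I)^a = 4.0929^1.207 = 5.4793
Uncorrected PET = 16 × 5.4793 = 87.669 mm
Correction = (N/12)(d/30) = (10.5/12)(28/30) = 0.8167
PET = 87.669 × 0.8167 = 71.599 mm/month

71.6 mm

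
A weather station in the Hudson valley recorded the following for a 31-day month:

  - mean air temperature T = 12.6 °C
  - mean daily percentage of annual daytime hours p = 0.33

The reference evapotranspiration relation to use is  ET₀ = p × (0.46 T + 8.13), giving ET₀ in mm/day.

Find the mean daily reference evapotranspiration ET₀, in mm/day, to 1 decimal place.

ET₀ = 0.33 × (0.46 × 12.6 + 8.13) = 0.33 × 13.926 = 4.5956 mm/d

4.6 mm/day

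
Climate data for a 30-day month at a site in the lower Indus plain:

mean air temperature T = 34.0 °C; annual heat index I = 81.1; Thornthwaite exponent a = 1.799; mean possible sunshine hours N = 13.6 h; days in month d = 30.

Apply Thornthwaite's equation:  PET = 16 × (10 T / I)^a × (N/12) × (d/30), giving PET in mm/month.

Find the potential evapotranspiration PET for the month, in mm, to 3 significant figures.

10T/I = 10 × 34.0 / 81.1 = 4.1924
(10T/I)^a = 4.1924^1.799 = 13.1768
Uncorrected PET = 16 × 13.1768 = 210.829 mm
Correction = (N/12)(d/30) = (13.6/12)(30/30) = 1.1333
PET = 210.829 × 1.1333 = 238.933 mm/month

239 mm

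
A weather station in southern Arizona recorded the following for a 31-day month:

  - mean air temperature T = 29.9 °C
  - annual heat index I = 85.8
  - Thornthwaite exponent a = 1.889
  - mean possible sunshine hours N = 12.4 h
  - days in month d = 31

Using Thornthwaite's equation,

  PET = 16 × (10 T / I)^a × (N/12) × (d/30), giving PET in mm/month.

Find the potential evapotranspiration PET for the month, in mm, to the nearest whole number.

10T/I = 10 × 29.9 / 85.8 = 3.4848
(10T/I)^a = 3.4848^1.889 = 10.5724
Uncorrected PET = 16 × 10.5724 = 169.158 mm
Correction = (N/12)(d/30) = (12.4/12)(31/30) = 1.0678
PET = 169.158 × 1.0678 = 180.627 mm/month

181 mm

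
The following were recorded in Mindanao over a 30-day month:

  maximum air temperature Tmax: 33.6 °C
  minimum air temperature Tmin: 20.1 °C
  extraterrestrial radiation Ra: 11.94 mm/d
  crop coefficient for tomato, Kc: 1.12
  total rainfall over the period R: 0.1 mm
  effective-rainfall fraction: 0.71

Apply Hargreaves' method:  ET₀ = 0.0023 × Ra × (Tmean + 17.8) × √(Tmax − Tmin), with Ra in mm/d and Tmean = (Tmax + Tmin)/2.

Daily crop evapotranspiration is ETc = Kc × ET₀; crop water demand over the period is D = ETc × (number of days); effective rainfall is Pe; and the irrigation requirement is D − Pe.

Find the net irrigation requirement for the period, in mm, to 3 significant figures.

151 mm

Tmean = (33.6 + 20.1)/2 = 26.85 °C
ET₀ = 0.0023 × 11.94 × (26.85 + 17.8) × √13.5 = 0.0023 × 11.94 × 44.65 × 3.6742 = 4.5052 mm/d
ETc = Kc × ET₀ = 1.12 × 4.5052 = 5.0458 mm/d
Crop demand D = ETc × 30 d = 5.0458 × 30 = 151.374 mm
Pe = 0.71 × 0.1 = 0.071 mm
D − Pe = 151.374 − 0.071 = 151.303 mm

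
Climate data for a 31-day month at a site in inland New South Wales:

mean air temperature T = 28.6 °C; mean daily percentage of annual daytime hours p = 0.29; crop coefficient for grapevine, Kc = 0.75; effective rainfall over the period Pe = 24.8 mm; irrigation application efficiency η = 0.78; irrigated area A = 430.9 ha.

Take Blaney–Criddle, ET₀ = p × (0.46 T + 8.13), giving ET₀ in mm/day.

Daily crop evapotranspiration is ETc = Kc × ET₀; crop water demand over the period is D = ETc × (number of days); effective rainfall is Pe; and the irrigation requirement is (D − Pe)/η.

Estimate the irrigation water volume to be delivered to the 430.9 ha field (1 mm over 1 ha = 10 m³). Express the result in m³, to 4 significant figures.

ET₀ = 0.29 × (0.46 × 28.6 + 8.13) = 0.29 × 21.286 = 6.1729 mm/d
ETc = Kc × ET₀ = 0.75 × 6.1729 = 4.6297 mm/d
Crop demand D = ETc × 31 d = 4.6297 × 31 = 143.521 mm
D − Pe = 143.521 − 24.8 = 118.721 mm
Gross irrigation = 118.721 / 0.78 = 152.206 mm
Volume = 152.206 mm × 430.9 ha × 10 = 655855.7 m³

655900 m³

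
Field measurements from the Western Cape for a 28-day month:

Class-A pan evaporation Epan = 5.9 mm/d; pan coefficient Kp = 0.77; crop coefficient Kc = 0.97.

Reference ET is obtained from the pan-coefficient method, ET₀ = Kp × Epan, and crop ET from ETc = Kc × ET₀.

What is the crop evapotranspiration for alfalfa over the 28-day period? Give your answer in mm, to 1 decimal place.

123.4 mm

ET₀ = 0.77 × 5.9 = 4.5430 mm/d
ETc = Kc × ET₀ = 0.97 × 4.5430 = 4.4067 mm/d
Over 28 days: 4.4067 × 28 = 123.388 mm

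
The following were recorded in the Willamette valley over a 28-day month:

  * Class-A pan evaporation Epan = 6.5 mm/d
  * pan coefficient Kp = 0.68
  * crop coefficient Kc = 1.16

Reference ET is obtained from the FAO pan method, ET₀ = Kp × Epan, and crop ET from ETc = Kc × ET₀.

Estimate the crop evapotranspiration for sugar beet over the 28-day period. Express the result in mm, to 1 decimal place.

143.6 mm

ET₀ = 0.68 × 6.5 = 4.4200 mm/d
ETc = Kc × ET₀ = 1.16 × 4.4200 = 5.1272 mm/d
Over 28 days: 5.1272 × 28 = 143.562 mm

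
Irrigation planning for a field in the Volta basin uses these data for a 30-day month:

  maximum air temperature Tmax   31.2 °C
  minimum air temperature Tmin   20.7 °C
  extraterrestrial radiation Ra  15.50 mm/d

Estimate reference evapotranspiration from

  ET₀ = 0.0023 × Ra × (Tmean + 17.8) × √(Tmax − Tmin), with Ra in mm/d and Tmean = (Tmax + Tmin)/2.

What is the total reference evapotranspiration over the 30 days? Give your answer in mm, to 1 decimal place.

151.6 mm

Tmean = (31.2 + 20.7)/2 = 25.95 °C
ET₀ = 0.0023 × 15.50 × (25.95 + 17.8) × √10.5 = 0.0023 × 15.50 × 43.75 × 3.2404 = 5.0540 mm/d
Over 30 days: 5.0540 × 30 = 151.620 mm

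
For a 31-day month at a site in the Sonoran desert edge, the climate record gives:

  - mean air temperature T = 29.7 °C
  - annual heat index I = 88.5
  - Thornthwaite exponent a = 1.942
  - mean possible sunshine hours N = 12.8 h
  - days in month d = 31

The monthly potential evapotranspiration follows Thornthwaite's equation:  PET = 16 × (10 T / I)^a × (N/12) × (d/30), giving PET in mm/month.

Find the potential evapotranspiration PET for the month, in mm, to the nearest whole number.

10T/I = 10 × 29.7 / 88.5 = 3.3559
(10T/I)^a = 3.3559^1.942 = 10.4984
Uncorrected PET = 16 × 10.4984 = 167.974 mm
Correction = (N/12)(d/30) = (12.8/12)(31/30) = 1.1022
PET = 167.974 × 1.1022 = 185.141 mm/month

185 mm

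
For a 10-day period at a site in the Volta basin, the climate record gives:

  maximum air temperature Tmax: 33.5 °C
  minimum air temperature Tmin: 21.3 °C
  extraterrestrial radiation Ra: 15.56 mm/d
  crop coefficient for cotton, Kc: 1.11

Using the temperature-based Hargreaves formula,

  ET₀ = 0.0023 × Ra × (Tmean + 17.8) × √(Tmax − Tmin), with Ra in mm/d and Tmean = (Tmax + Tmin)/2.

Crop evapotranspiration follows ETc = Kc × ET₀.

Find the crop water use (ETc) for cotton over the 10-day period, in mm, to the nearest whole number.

Tmean = (33.5 + 21.3)/2 = 27.40 °C
ET₀ = 0.0023 × 15.56 × (27.40 + 17.8) × √12.2 = 0.0023 × 15.56 × 45.20 × 3.4928 = 5.6500 mm/d
ETc = Kc × ET₀ = 1.11 × 5.6500 = 6.2715 mm/d
Over 10 days: 6.2715 × 10 = 62.715 mm

63 mm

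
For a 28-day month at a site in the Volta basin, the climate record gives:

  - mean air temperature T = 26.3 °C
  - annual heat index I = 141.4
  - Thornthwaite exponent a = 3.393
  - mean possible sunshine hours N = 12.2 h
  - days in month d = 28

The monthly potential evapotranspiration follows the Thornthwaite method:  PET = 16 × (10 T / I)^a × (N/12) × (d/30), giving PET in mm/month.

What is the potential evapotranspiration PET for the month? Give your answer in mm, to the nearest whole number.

10T/I = 10 × 26.3 / 141.4 = 1.8600
(10T/I)^a = 1.8600^3.393 = 8.2122
Uncorrected PET = 16 × 8.2122 = 131.395 mm
Correction = (N/12)(d/30) = (12.2/12)(28/30) = 0.9489
PET = 131.395 × 0.9489 = 124.681 mm/month

125 mm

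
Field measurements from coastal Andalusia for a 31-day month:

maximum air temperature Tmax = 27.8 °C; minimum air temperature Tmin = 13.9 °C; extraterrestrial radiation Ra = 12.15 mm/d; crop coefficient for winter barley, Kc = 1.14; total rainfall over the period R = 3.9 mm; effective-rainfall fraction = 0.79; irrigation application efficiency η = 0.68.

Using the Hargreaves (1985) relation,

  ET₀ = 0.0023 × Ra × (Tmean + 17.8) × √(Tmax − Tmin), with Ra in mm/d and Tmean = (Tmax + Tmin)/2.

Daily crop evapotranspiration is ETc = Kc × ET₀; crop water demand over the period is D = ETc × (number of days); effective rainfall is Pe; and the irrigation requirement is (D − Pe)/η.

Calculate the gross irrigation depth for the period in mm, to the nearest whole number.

205 mm

Tmean = (27.8 + 13.9)/2 = 20.85 °C
ET₀ = 0.0023 × 12.15 × (20.85 + 17.8) × √13.9 = 0.0023 × 12.15 × 38.65 × 3.7283 = 4.0268 mm/d
ETc = Kc × ET₀ = 1.14 × 4.0268 = 4.5906 mm/d
Crop demand D = ETc × 31 d = 4.5906 × 31 = 142.309 mm
Pe = 0.79 × 3.9 = 3.081 mm
D − Pe = 142.309 − 3.081 = 139.228 mm
Gross irrigation = 139.228 / 0.68 = 204.747 mm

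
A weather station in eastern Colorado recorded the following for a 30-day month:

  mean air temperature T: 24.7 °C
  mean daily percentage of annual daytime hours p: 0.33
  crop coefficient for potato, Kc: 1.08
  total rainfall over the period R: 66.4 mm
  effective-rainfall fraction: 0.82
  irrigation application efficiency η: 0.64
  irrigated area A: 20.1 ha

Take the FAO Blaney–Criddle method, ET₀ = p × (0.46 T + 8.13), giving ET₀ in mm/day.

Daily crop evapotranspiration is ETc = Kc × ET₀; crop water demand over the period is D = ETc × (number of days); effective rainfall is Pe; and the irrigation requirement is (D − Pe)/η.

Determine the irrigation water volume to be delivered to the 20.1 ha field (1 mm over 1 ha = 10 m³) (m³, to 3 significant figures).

48400 m³

ET₀ = 0.33 × (0.46 × 24.7 + 8.13) = 0.33 × 19.492 = 6.4324 mm/d
ETc = Kc × ET₀ = 1.08 × 6.4324 = 6.9470 mm/d
Crop demand D = ETc × 30 d = 6.9470 × 30 = 208.410 mm
Pe = 0.82 × 66.4 = 54.448 mm
D − Pe = 208.410 − 54.448 = 153.962 mm
Gross irrigation = 153.962 / 0.64 = 240.566 mm
Volume = 240.566 mm × 20.1 ha × 10 = 48353.8 m³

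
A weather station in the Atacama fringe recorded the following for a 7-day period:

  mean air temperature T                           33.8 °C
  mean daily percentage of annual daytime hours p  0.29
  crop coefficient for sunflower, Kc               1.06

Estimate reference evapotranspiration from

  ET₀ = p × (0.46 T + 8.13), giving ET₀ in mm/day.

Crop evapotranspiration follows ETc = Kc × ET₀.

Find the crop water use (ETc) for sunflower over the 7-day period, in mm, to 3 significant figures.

ET₀ = 0.29 × (0.46 × 33.8 + 8.13) = 0.29 × 23.678 = 6.8666 mm/d
ETc = Kc × ET₀ = 1.06 × 6.8666 = 7.2786 mm/d
Over 7 days: 7.2786 × 7 = 50.950 mm

51.0 mm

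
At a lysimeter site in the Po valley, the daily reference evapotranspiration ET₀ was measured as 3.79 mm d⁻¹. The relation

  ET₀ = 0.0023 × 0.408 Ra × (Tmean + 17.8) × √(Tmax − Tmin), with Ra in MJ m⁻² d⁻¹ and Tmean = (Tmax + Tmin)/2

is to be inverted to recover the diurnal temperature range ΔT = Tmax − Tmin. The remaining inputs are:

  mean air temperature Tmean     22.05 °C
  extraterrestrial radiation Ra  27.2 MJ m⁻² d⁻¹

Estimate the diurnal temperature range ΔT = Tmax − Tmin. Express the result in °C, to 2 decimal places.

13.88 °C

√ΔT = ET₀ / [0.0023 × 0.408 × Ra × (Tmean+17.8)] = 3.79 / (0.0023 × 11.0976 × 39.85) = 3.7261
ΔT = 3.7261² = 13.884 °C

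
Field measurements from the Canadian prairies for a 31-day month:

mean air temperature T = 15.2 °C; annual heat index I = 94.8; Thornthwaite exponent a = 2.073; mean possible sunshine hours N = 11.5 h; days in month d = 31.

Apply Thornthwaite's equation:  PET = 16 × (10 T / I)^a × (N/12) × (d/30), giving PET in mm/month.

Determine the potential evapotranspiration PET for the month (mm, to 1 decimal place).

42.2 mm

10T/I = 10 × 15.2 / 94.8 = 1.6034
(10T/I)^a = 1.6034^2.073 = 2.6610
Uncorrected PET = 16 × 2.6610 = 42.576 mm
Correction = (N/12)(d/30) = (11.5/12)(31/30) = 0.9903
PET = 42.576 × 0.9903 = 42.163 mm/month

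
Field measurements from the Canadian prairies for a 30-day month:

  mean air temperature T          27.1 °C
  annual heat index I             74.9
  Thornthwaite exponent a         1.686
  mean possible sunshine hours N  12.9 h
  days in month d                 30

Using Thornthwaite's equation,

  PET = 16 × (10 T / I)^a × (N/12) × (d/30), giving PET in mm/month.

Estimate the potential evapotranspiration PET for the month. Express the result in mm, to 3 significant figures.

150 mm

10T/I = 10 × 27.1 / 74.9 = 3.6182
(10T/I)^a = 3.6182^1.686 = 8.7422
Uncorrected PET = 16 × 8.7422 = 139.875 mm
Correction = (N/12)(d/30) = (12.9/12)(30/30) = 1.0750
PET = 139.875 × 1.0750 = 150.366 mm/month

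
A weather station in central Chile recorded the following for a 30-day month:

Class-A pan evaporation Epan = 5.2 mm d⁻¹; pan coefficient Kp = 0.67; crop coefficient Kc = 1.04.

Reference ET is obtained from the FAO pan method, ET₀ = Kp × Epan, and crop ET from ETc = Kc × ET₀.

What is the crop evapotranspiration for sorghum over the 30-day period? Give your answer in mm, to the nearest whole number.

ET₀ = 0.67 × 5.2 = 3.4840 mm/d
ETc = Kc × ET₀ = 1.04 × 3.4840 = 3.6234 mm/d
Over 30 days: 3.6234 × 30 = 108.702 mm

109 mm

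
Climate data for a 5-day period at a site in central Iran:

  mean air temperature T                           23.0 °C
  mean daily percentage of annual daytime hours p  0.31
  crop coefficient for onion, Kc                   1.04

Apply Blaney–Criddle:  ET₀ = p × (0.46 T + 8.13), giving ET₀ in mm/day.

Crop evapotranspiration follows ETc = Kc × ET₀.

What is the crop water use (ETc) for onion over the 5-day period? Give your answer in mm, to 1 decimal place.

ET₀ = 0.31 × (0.46 × 23.0 + 8.13) = 0.31 × 18.710 = 5.8001 mm/d
ETc = Kc × ET₀ = 1.04 × 5.8001 = 6.0321 mm/d
Over 5 days: 6.0321 × 5 = 30.161 mm

30.2 mm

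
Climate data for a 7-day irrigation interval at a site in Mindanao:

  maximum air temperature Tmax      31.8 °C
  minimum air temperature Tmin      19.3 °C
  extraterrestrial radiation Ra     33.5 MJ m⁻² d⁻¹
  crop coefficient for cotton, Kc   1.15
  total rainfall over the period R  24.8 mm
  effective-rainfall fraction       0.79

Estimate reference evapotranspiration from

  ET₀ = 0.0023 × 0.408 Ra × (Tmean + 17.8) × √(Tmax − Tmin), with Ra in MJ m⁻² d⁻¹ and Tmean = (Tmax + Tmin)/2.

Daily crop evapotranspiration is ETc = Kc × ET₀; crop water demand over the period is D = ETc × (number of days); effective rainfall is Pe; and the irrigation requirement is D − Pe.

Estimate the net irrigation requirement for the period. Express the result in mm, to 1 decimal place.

Tmean = (31.8 + 19.3)/2 = 25.55 °C
0.408 Ra = 0.408 × 33.5 = 13.6680 mm/d equivalent
ET₀ = 0.0023 × 13.6680 × (25.55 + 17.8) × √12.5 = 0.0023 × 13.6680 × 43.35 × 3.5355 = 4.8181 mm/d
ETc = Kc × ET₀ = 1.15 × 4.8181 = 5.5408 mm/d
Crop demand D = ETc × 7 d = 5.5408 × 7 = 38.786 mm
Pe = 0.79 × 24.8 = 19.592 mm
D − Pe = 38.786 − 19.592 = 19.194 mm

19.2 mm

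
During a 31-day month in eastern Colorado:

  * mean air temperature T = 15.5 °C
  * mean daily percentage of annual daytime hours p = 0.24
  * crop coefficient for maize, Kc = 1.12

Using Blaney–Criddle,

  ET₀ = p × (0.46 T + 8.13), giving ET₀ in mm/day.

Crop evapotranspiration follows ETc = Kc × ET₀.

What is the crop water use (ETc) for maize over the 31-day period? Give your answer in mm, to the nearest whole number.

ET₀ = 0.24 × (0.46 × 15.5 + 8.13) = 0.24 × 15.260 = 3.6624 mm/d
ETc = Kc × ET₀ = 1.12 × 3.6624 = 4.1019 mm/d
Over 31 days: 4.1019 × 31 = 127.159 mm

127 mm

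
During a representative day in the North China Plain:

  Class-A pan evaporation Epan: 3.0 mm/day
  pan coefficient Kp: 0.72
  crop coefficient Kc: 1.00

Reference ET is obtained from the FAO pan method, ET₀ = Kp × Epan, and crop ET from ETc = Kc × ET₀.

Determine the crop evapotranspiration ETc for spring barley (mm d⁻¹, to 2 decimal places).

2.16 mm d⁻¹

ET₀ = 0.72 × 3.0 = 2.1600 mm/d
ETc = Kc × ET₀ = 1.00 × 2.1600 = 2.1600 mm/d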